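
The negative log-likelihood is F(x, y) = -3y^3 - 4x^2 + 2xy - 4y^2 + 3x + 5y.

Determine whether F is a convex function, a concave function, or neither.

The term -3y^3 is cubic, so the Hessian is not constant.
∂²F/∂y² = -18y - 8, which takes both signs as y varies (negative for sufficiently large y). A diagonal entry of the Hessian changing sign means the Hessian is neither positive- nor negative-semidefinite on all of R^2.

neither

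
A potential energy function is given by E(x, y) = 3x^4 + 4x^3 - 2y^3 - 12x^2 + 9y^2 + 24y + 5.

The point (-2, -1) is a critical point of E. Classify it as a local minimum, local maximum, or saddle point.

local minimum

The mixed partial ∂²E/∂x∂y is 0, so the Hessian at any point is diag(E_xx, E_yy) = diag(12(3x^2 + 2x - 2), 6(-2y + 3)).
At (-2, -1): H = diag(72, 30).
Both eigenvalues are positive, so H is positive definite: a local minimum.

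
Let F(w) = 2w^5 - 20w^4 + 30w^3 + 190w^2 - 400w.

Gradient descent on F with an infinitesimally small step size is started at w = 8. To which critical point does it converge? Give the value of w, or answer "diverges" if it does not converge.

5

F'(w) = 10(w - 5)(w - 4)(w - 1)(w + 2), so F'(8) = 8400.
Gradient descent moves in the -F' direction, i.e. w is decreasing.
The nearest critical point in that direction is w = 5, where F'' = 280 > 0 (a local minimum). The iterate converges there.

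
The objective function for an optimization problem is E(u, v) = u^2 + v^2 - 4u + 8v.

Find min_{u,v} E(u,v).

-20

E(u,v) separates as P(u) + Q(v), so its minimum is min P + min Q.
P'(u) = 2u - 4 vanishes at u ∈ {2}; Q'(v) = 2v + 8 vanishes at v ∈ {-4}.
Local minima of P (where P''>0): P(2)=-4. Local minima of Q: Q(-4)=-16.
So the global minimum of E is P(2) + Q(-4) = -4 − 16 = -20, attained at (2, -4).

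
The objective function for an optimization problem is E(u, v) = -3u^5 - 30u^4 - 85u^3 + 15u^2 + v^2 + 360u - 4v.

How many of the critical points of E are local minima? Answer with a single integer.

2

E separates as a function of u plus a function of v, so ∇E=0 decouples.
∂E/∂u = -15(u - 1)(u + 2)(u + 3)(u + 4) = 0 at u ∈ {-4, -3, -2, 1}; ∂E/∂v = 2(v - 2) = 0 at v ∈ {2}.
The Hessian is diagonal: diag(E_uu, E_vv). Second derivatives: E_uu(-4)=150, E_uu(-3)=-60, E_uu(-2)=90, E_uu(1)=-900; E_vv(2)=2.
Local minima occur where both diagonal entries positive: (-4, 2), (-2, 2). Count: 2.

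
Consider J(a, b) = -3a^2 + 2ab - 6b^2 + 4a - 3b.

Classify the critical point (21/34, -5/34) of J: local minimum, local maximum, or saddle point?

local maximum

The Hessian of J is constant: H = [[-6, 2], [2, -12]].
det(H) = (-6)·(-12) − 2² = 68.
det(H) > 0 and tr(H) = -18 < 0, so H is negative definite and the point is a local maximum.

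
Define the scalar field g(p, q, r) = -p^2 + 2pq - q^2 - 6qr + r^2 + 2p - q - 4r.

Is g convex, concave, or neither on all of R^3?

g is quadratic, so its Hessian is the constant matrix H = [[-2, 2, 0], [2, -2, -6], [0, -6, 2]].
Leading principal minors: -2, 0, 72.
Neither pattern holds ⇒ H is indefinite ⇒ neither convex nor concave.

neither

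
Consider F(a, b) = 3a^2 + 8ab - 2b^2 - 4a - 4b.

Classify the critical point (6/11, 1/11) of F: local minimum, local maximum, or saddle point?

saddle point

The Hessian of F is constant: H = [[6, 8], [8, -4]].
det(H) = 6·(-4) − 8² = -88.
Since det(H) < 0, H is indefinite and the critical point is a saddle point.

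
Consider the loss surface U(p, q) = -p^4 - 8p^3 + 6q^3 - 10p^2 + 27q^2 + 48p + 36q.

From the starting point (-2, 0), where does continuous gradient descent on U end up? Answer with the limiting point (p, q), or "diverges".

U is separable, so gradient descent decouples: p follows -∂U/∂p, q follows -∂U/∂q.
∂U/∂p = -4(p - 1)(p + 3)(p + 4); at p=-2 this is 24, so p decreases.
∂U/∂q = 18(q + 1)(q + 2); at q=0 this is 36, so q decreases.
p converges to its nearest critical value -3 (a local min of the p-part); q converges to -1. The iterate converges to (-3, -1).

(-3, -1)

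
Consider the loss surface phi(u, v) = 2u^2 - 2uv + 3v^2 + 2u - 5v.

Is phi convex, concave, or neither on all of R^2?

convex

phi is quadratic, so its Hessian is the constant matrix H = [[4, -2], [-2, 6]].
det(H) = 20, tr(H) = 10.
det(H) > 0 and tr(H) > 0, so H is positive definite everywhere: convex.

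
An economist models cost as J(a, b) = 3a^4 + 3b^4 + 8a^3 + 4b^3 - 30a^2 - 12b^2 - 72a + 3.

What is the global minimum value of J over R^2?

-181

J(a,b) separates as P(a) + Q(b) + 3, so its minimum is min P + min Q + 3.
P'(a) = 12(a - 2)(a + 1)(a + 3) vanishes at a ∈ {-3, -1, 2}; Q'(b) = 12b(b - 1)(b + 2) vanishes at b ∈ {-2, 0, 1}.
Local minima of P (where P''>0): P(-3)=-27, P(2)=-152. Local minima of Q: Q(-2)=-32, Q(1)=-5.
So the global minimum of J is P(2) + Q(-2) + 3 = -152 − 32 + 3 = -181, attained at (2, -2).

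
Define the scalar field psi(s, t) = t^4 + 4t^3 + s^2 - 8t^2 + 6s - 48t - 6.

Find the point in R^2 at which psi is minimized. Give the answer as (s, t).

(-3, 2)

psi(s,t) separates as P(s) + Q(t) − 6, so its minimum is min P + min Q − 6.
P'(s) = 2s + 6 vanishes at s ∈ {-3}; Q'(t) = 4(t - 2)(t + 2)(t + 3) vanishes at t ∈ {-3, -2, 2}.
Local minima of P (where P''>0): P(-3)=-9. Local minima of Q: Q(-3)=45, Q(2)=-80.
So the global minimum of psi is P(-3) + Q(2) − 6 = -9 − 80 − 6 = -95, attained at (-3, 2).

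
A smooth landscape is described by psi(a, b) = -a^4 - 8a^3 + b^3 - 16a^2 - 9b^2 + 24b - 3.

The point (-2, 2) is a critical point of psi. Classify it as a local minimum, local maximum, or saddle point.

saddle point

The mixed partial ∂²psi/∂a∂b is 0, so the Hessian at any point is diag(psi_aa, psi_bb) = diag(-4(3a^2 + 12a + 8), 6(b - 3)).
At (-2, 2): H = diag(16, -6).
The eigenvalues have opposite signs, so H is indefinite: a saddle point.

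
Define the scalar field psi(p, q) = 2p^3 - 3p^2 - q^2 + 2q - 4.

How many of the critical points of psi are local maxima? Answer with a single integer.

psi separates as a function of p plus a function of q, so ∇psi=0 decouples.
∂psi/∂p = 6p(p - 1) = 0 at p ∈ {0, 1}; ∂psi/∂q = -2(q - 1) = 0 at q ∈ {1}.
The Hessian is diagonal: diag(psi_pp, psi_qq). Second derivatives: psi_pp(0)=-6, psi_pp(1)=6; psi_qq(1)=-2.
Local maxima occur where both diagonal entries negative: (0, 1). Count: 1.

1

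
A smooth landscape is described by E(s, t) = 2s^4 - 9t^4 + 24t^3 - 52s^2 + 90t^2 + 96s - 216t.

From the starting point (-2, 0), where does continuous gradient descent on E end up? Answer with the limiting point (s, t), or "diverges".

E is separable, so gradient descent decouples: s follows -∂E/∂s, t follows -∂E/∂t.
∂E/∂s = 8(s - 3)(s - 1)(s + 4); at s=-2 this is 240, so s decreases.
∂E/∂t = -36(t - 3)(t - 1)(t + 2); at t=0 this is -216, so t increases.
s converges to its nearest critical value -4 (a local min of the s-part); t converges to 1. The iterate converges to (-4, 1).

(-4, 1)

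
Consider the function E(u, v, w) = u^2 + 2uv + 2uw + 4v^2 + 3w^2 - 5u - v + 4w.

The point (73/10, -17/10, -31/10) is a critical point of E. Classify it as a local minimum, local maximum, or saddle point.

local minimum

The Hessian is constant: H = [[2, 2, 2], [2, 8, 0], [2, 0, 6]].
Leading principal minors: Δ₁ = 2, Δ₂ = 12, Δ₃ = 40.
All leading minors are positive, so H is positive definite: a local minimum.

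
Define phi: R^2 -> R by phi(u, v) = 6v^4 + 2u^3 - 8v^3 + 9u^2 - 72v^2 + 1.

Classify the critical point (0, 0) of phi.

The mixed partial ∂²phi/∂u∂v is 0, so the Hessian at any point is diag(phi_uu, phi_vv) = diag(6(2u + 3), 24(3v^2 - 2v - 6)).
At (0, 0): H = diag(18, -144).
The eigenvalues have opposite signs, so H is indefinite: a saddle point.

saddle point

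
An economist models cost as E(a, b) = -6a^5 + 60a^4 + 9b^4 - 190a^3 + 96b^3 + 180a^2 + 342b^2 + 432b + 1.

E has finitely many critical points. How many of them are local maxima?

E separates as a function of a plus a function of b, so ∇E=0 decouples.
∂E/∂a = -30a(a - 4)(a - 3)(a - 1) = 0 at a ∈ {0, 1, 3, 4}; ∂E/∂b = 36(b + 1)(b + 3)(b + 4) = 0 at b ∈ {-4, -3, -1}.
The Hessian is diagonal: diag(E_aa, E_bb). Second derivatives: E_aa(0)=360, E_aa(1)=-180, E_aa(3)=180, E_aa(4)=-360; E_bb(-4)=108, E_bb(-3)=-72, E_bb(-1)=216.
Local maxima occur where both diagonal entries negative: (1, -3), (4, -3). Count: 2.

2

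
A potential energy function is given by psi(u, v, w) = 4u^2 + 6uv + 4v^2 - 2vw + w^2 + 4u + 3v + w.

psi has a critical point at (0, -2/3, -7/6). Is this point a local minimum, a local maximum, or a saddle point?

The Hessian is constant: H = [[8, 6, 0], [6, 8, -2], [0, -2, 2]].
Leading principal minors: Δ₁ = 8, Δ₂ = 28, Δ₃ = 24.
All leading minors are positive, so H is positive definite: a local minimum.

local minimum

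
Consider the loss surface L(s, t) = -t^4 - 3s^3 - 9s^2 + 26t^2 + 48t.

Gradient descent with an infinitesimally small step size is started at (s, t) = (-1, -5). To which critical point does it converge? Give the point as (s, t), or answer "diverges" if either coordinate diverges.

diverges

L is separable, so gradient descent decouples: s follows -∂L/∂s, t follows -∂L/∂t.
∂L/∂s = -9s(s + 2); at s=-1 this is 9, so s decreases.
∂L/∂t = -4(t - 4)(t + 1)(t + 3); at t=-5 this is 288, so t decreases.
The t-coordinate has no critical point in that direction and runs off to infinity.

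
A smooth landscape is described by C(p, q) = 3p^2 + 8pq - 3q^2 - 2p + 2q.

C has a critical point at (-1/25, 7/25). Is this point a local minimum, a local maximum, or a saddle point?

saddle point

The Hessian of C is constant: H = [[6, 8], [8, -6]].
det(H) = 6·(-6) − 8² = -100.
Since det(H) < 0, H is indefinite and the critical point is a saddle point.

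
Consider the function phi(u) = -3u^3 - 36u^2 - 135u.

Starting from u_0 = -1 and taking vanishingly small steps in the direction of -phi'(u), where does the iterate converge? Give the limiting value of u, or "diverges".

phi'(u) = -9(u + 3)(u + 5), so phi'(-1) = -72.
Gradient descent moves in the -phi' direction, i.e. u is increasing.
There is no critical point above u=-1, and phi' keeps the same sign, so the iterate runs off to +∞.

diverges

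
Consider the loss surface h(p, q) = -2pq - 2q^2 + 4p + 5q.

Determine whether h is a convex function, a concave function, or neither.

neither

h is quadratic, so its Hessian is the constant matrix H = [[0, -2], [-2, -4]].
det(H) = -4, tr(H) = -4.
det(H) < 0, so H is indefinite: neither convex nor concave.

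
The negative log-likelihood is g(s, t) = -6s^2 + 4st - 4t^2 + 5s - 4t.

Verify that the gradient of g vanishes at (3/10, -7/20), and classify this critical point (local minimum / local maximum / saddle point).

∇g = (-12s + 4t + 5, 4s - 8t - 4); substituting (3/10, -7/20) gives ∇g = (0, 0), so (3/10, -7/20) is indeed a critical point.
The Hessian of g is constant: H = [[-12, 4], [4, -8]].
det(H) = (-12)·(-8) − 4² = 80.
det(H) > 0 and tr(H) = -20 < 0, so H is negative definite and the point is a local maximum.

local maximum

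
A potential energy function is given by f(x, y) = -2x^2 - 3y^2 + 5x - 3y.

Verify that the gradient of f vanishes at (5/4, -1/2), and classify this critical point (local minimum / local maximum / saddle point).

local maximum

∇f = (-4x + 5, -6y - 3); substituting (5/4, -1/2) gives ∇f = (0, 0), so (5/4, -1/2) is indeed a critical point.
The Hessian of f is constant: H = [[-4, 0], [0, -6]].
det(H) = (-4)·(-6) − 0² = 24.
det(H) > 0 and tr(H) = -10 < 0, so H is negative definite and the point is a local maximum.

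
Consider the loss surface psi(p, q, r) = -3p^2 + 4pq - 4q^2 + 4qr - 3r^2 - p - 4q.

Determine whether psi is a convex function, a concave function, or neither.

psi is quadratic, so its Hessian is the constant matrix H = [[-6, 4, 0], [4, -8, 4], [0, 4, -6]].
Leading principal minors: -6, 32, -96.
Signs alternate −, +, − ⇒ H ≺ 0 ⇒ concave.

concave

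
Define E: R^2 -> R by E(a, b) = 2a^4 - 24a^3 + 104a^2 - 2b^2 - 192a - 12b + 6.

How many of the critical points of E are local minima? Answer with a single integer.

0

E separates as a function of a plus a function of b, so ∇E=0 decouples.
∂E/∂a = 8(a - 4)(a - 3)(a - 2) = 0 at a ∈ {2, 3, 4}; ∂E/∂b = -4(b + 3) = 0 at b ∈ {-3}.
The Hessian is diagonal: diag(E_aa, E_bb). Second derivatives: E_aa(2)=16, E_aa(3)=-8, E_aa(4)=16; E_bb(-3)=-4.
Local minima occur where both diagonal entries positive: none. Count: 0.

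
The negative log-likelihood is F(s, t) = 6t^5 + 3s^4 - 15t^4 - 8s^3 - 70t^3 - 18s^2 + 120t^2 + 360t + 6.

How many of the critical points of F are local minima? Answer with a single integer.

4

F separates as a function of s plus a function of t, so ∇F=0 decouples.
∂F/∂s = 12s(s - 3)(s + 1) = 0 at s ∈ {-1, 0, 3}; ∂F/∂t = 30(t - 3)(t - 2)(t + 1)(t + 2) = 0 at t ∈ {-2, -1, 2, 3}.
The Hessian is diagonal: diag(F_ss, F_tt). Second derivatives: F_ss(-1)=48, F_ss(0)=-36, F_ss(3)=144; F_tt(-2)=-600, F_tt(-1)=360, F_tt(2)=-360, F_tt(3)=600.
Local minima occur where both diagonal entries positive: (-1, -1), (-1, 3), (3, -1), (3, 3). Count: 4.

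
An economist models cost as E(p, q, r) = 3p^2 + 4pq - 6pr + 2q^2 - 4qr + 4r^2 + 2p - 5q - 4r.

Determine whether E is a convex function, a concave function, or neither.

convex

E is quadratic, so its Hessian is the constant matrix H = [[6, 4, -6], [4, 4, -4], [-6, -4, 8]].
Leading principal minors: 6, 8, 16.
All positive ⇒ H ≻ 0 ⇒ convex.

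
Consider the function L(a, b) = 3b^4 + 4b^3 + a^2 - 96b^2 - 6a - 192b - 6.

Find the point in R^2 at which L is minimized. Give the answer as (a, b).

(3, 4)

L(a,b) separates as P(a) + Q(b) − 6, so its minimum is min P + min Q − 6.
P'(a) = 2a - 6 vanishes at a ∈ {3}; Q'(b) = 12(b - 4)(b + 1)(b + 4) vanishes at b ∈ {-4, -1, 4}.
Local minima of P (where P''>0): P(3)=-9. Local minima of Q: Q(-4)=-256, Q(4)=-1280.
So the global minimum of L is P(3) + Q(4) − 6 = -9 − 1280 − 6 = -1295, attained at (3, 4).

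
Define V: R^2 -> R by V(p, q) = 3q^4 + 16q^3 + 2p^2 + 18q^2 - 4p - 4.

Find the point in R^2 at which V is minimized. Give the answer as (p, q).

(1, -3)

V(p,q) separates as A(p) + B(q) − 4, so its minimum is min A + min B − 4.
A'(p) = 4p - 4 vanishes at p ∈ {1}; B'(q) = 12q(q + 1)(q + 3) vanishes at q ∈ {-3, -1, 0}.
Local minima of A (where A''>0): A(1)=-2. Local minima of B: B(-3)=-27, B(0)=0.
So the global minimum of V is A(1) + B(-3) − 4 = -2 − 27 − 4 = -33, attained at (1, -3).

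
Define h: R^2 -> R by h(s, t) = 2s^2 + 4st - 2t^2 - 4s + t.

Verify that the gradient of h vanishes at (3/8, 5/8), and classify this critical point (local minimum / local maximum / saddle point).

∇h = (4s + 4t - 4, 4s - 4t + 1); substituting (3/8, 5/8) gives ∇h = (0, 0), so (3/8, 5/8) is indeed a critical point.
The Hessian of h is constant: H = [[4, 4], [4, -4]].
det(H) = 4·(-4) − 4² = -32.
Since det(H) < 0, H is indefinite and the critical point is a saddle point.

saddle point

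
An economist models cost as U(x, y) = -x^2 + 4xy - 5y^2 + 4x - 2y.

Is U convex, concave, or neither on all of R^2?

concave

U is quadratic, so its Hessian is the constant matrix H = [[-2, 4], [4, -10]].
det(H) = 4, tr(H) = -12.
det(H) > 0 and tr(H) < 0, so H is negative definite everywhere: concave.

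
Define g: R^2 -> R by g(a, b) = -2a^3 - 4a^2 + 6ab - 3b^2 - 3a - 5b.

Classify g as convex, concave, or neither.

neither

The term -2a^3 is cubic, so the Hessian is not constant.
∂²g/∂a² = -12a - 8, which takes both signs as a varies (negative for sufficiently large a). A diagonal entry of the Hessian changing sign means the Hessian is neither positive- nor negative-semidefinite on all of R^2.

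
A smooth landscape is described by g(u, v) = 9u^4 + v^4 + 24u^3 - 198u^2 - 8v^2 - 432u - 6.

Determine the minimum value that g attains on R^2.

-1723

g(u,v) separates as P(u) + Q(v) − 6, so its minimum is min P + min Q − 6.
P'(u) = 36(u - 3)(u + 1)(u + 4) vanishes at u ∈ {-4, -1, 3}; Q'(v) = 4v(v - 2)(v + 2) vanishes at v ∈ {-2, 0, 2}.
Local minima of P (where P''>0): P(-4)=-672, P(3)=-1701. Local minima of Q: Q(-2)=-16, Q(2)=-16.
So the global minimum of g is P(3) + Q(-2) − 6 = -1701 − 16 − 6 = -1723, attained at (3, -2).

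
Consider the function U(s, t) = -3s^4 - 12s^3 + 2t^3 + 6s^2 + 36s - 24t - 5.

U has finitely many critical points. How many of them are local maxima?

U separates as a function of s plus a function of t, so ∇U=0 decouples.
∂U/∂s = -12(s - 1)(s + 1)(s + 3) = 0 at s ∈ {-3, -1, 1}; ∂U/∂t = 6(t - 2)(t + 2) = 0 at t ∈ {-2, 2}.
The Hessian is diagonal: diag(U_ss, U_tt). Second derivatives: U_ss(-3)=-96, U_ss(-1)=48, U_ss(1)=-96; U_tt(-2)=-24, U_tt(2)=24.
Local maxima occur where both diagonal entries negative: (-3, -2), (1, -2). Count: 2.

2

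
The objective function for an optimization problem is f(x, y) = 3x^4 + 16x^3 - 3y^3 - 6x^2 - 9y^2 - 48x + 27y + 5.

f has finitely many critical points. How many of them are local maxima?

f separates as a function of x plus a function of y, so ∇f=0 decouples.
∂f/∂x = 12(x - 1)(x + 1)(x + 4) = 0 at x ∈ {-4, -1, 1}; ∂f/∂y = -9(y - 1)(y + 3) = 0 at y ∈ {-3, 1}.
The Hessian is diagonal: diag(f_xx, f_yy). Second derivatives: f_xx(-4)=180, f_xx(-1)=-72, f_xx(1)=120; f_yy(-3)=36, f_yy(1)=-36.
Local maxima occur where both diagonal entries negative: (-1, 1). Count: 1.

1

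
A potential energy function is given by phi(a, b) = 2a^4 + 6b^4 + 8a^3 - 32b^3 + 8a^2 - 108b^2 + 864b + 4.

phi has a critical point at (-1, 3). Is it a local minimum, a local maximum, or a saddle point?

local maximum

The mixed partial ∂²phi/∂a∂b is 0, so the Hessian at any point is diag(phi_aa, phi_bb) = diag(8(3a^2 + 6a + 2), 24(3b^2 - 8b - 9)).
At (-1, 3): H = diag(-8, -144).
Both eigenvalues are negative, so H is negative definite: a local maximum.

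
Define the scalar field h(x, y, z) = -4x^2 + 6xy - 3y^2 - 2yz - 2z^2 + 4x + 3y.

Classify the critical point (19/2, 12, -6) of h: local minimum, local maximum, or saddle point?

local maximum

The Hessian is constant: H = [[-8, 6, 0], [6, -6, -2], [0, -2, -4]].
Leading principal minors: Δ₁ = -8, Δ₂ = 12, Δ₃ = -16.
The minors alternate sign starting negative (−, +, −), so H is negative definite: a local maximum.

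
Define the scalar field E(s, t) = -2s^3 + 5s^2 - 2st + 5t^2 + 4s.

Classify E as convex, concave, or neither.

The term -2s^3 is cubic, so the Hessian is not constant.
∂²E/∂s² = -12s + 10, which takes both signs as s varies (negative for sufficiently large s). A diagonal entry of the Hessian changing sign means the Hessian is neither positive- nor negative-semidefinite on all of R^2.

neither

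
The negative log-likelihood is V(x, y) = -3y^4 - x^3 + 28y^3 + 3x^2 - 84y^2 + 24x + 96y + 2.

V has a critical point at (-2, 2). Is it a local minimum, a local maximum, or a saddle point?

local minimum

The mixed partial ∂²V/∂x∂y is 0, so the Hessian at any point is diag(V_xx, V_yy) = diag(6(-x + 1), 12(-3y^2 + 14y - 14)).
At (-2, 2): H = diag(18, 24).
Both eigenvalues are positive, so H is positive definite: a local minimum.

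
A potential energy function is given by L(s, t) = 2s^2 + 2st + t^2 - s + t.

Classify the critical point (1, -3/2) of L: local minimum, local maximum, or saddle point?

local minimum

The Hessian of L is constant: H = [[4, 2], [2, 2]].
det(H) = 4·2 − 2² = 4.
det(H) > 0 and tr(H) = 6 > 0, so H is positive definite and the point is a local minimum.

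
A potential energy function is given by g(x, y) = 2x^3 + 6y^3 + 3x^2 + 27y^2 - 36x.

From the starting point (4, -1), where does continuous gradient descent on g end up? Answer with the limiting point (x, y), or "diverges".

g is separable, so gradient descent decouples: x follows -∂g/∂x, y follows -∂g/∂y.
∂g/∂x = 6(x - 2)(x + 3); at x=4 this is 84, so x decreases.
∂g/∂y = 18y(y + 3); at y=-1 this is -36, so y increases.
x converges to its nearest critical value 2 (a local min of the x-part); y converges to 0. The iterate converges to (2, 0).

(2, 0)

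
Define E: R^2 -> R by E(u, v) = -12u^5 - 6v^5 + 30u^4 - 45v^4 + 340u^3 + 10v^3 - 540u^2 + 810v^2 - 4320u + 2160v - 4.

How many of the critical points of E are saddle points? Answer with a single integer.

8

E separates as a function of u plus a function of v, so ∇E=0 decouples.
∂E/∂u = -60(u - 4)(u - 3)(u + 2)(u + 3) = 0 at u ∈ {-3, -2, 3, 4}; ∂E/∂v = -30(v - 3)(v + 2)(v + 3)(v + 4) = 0 at v ∈ {-4, -3, -2, 3}.
The Hessian is diagonal: diag(E_uu, E_vv). Second derivatives: E_uu(-3)=2520, E_uu(-2)=-1800, E_uu(3)=1800, E_uu(4)=-2520; E_vv(-4)=420, E_vv(-3)=-180, E_vv(-2)=300, E_vv(3)=-6300.
Saddle points occur where the two diagonal entries have opposite signs: (-3, -3), (-3, 3), (-2, -4), (-2, -2), (3, -3), (3, 3), (4, -4), (4, -2). Count: 8.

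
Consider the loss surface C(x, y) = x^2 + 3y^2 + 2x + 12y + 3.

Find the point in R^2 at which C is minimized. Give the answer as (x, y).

(-1, -2)

C(x,y) separates as P(x) + Q(y) + 3, so its minimum is min P + min Q + 3.
P'(x) = 2x + 2 vanishes at x ∈ {-1}; Q'(y) = 6y + 12 vanishes at y ∈ {-2}.
Local minima of P (where P''>0): P(-1)=-1. Local minima of Q: Q(-2)=-12.
So the global minimum of C is P(-1) + Q(-2) + 3 = -1 − 12 + 3 = -10, attained at (-1, -2).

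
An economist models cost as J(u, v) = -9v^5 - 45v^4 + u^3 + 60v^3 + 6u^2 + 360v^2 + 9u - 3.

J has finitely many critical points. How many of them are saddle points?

J separates as a function of u plus a function of v, so ∇J=0 decouples.
∂J/∂u = 3(u + 1)(u + 3) = 0 at u ∈ {-3, -1}; ∂J/∂v = -45v(v - 2)(v + 2)(v + 4) = 0 at v ∈ {-4, -2, 0, 2}.
The Hessian is diagonal: diag(J_uu, J_vv). Second derivatives: J_uu(-3)=-6, J_uu(-1)=6; J_vv(-4)=2160, J_vv(-2)=-720, J_vv(0)=720, J_vv(2)=-2160.
Saddle points occur where the two diagonal entries have opposite signs: (-3, -4), (-3, 0), (-1, -2), (-1, 2). Count: 4.

4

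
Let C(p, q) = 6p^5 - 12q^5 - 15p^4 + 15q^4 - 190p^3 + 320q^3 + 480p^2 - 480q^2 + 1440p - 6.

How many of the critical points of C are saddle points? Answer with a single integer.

8

C separates as a function of p plus a function of q, so ∇C=0 decouples.
∂C/∂p = 30(p - 4)(p - 3)(p + 1)(p + 4) = 0 at p ∈ {-4, -1, 3, 4}; ∂C/∂q = -60q(q - 4)(q - 1)(q + 4) = 0 at q ∈ {-4, 0, 1, 4}.
The Hessian is diagonal: diag(C_pp, C_qq). Second derivatives: C_pp(-4)=-5040, C_pp(-1)=1800, C_pp(3)=-840, C_pp(4)=1200; C_qq(-4)=9600, C_qq(0)=-960, C_qq(1)=900, C_qq(4)=-5760.
Saddle points occur where the two diagonal entries have opposite signs: (-4, -4), (-4, 1), (-1, 0), (-1, 4), (3, -4), (3, 1), (4, 0), (4, 4). Count: 8.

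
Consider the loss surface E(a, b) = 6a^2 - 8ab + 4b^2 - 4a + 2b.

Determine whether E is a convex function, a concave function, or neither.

E is quadratic, so its Hessian is the constant matrix H = [[12, -8], [-8, 8]].
det(H) = 32, tr(H) = 20.
det(H) > 0 and tr(H) > 0, so H is positive definite everywhere: convex.

convex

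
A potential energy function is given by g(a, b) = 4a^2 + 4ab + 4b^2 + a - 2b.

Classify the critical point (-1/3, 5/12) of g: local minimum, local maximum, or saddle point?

local minimum

The Hessian of g is constant: H = [[8, 4], [4, 8]].
det(H) = 8·8 − 4² = 48.
det(H) > 0 and tr(H) = 16 > 0, so H is positive definite and the point is a local minimum.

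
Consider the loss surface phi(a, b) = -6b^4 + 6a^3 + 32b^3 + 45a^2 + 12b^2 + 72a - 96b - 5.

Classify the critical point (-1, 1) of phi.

The mixed partial ∂²phi/∂a∂b is 0, so the Hessian at any point is diag(phi_aa, phi_bb) = diag(18(2a + 5), 24(-3b^2 + 8b + 1)).
At (-1, 1): H = diag(54, 144).
Both eigenvalues are positive, so H is positive definite: a local minimum.

local minimum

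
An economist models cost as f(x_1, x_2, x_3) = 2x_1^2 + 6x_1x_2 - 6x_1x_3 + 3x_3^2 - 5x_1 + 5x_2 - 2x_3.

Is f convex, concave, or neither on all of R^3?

f is quadratic, so its Hessian is the constant matrix H = [[4, 6, -6], [6, 0, 0], [-6, 0, 6]].
Leading principal minors: 4, -36, -216.
Neither pattern holds ⇒ H is indefinite ⇒ neither convex nor concave.

neither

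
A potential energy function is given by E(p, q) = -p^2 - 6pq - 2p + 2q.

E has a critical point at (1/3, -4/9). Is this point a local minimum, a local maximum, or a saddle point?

saddle point

The Hessian of E is constant: H = [[-2, -6], [-6, 0]].
det(H) = (-2)·0 − (-6)² = -36.
Since det(H) < 0, H is indefinite and the critical point is a saddle point.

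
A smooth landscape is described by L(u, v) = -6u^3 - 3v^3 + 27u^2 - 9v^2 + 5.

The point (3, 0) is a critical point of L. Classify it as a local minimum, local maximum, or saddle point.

local maximum

The mixed partial ∂²L/∂u∂v is 0, so the Hessian at any point is diag(L_uu, L_vv) = diag(18(-2u + 3), -18(v + 1)).
At (3, 0): H = diag(-54, -18).
Both eigenvalues are negative, so H is negative definite: a local maximum.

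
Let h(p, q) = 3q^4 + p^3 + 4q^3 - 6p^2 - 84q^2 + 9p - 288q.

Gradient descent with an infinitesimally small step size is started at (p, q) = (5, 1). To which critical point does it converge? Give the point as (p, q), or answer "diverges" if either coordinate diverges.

(3, 4)

h is separable, so gradient descent decouples: p follows -∂h/∂p, q follows -∂h/∂q.
∂h/∂p = 3(p - 3)(p - 1); at p=5 this is 24, so p decreases.
∂h/∂q = 12(q - 4)(q + 2)(q + 3); at q=1 this is -432, so q increases.
p converges to its nearest critical value 3 (a local min of the p-part); q converges to 4. The iterate converges to (3, 4).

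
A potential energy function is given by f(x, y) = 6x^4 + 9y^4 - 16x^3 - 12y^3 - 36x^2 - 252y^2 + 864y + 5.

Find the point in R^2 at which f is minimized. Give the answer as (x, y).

(3, -4)

f(x,y) separates as P(x) + Q(y) + 5, so its minimum is min P + min Q + 5.
P'(x) = 24x(x - 3)(x + 1) vanishes at x ∈ {-1, 0, 3}; Q'(y) = 36(y - 3)(y - 2)(y + 4) vanishes at y ∈ {-4, 2, 3}.
Local minima of P (where P''>0): P(-1)=-14, P(3)=-270. Local minima of Q: Q(-4)=-4416, Q(3)=729.
So the global minimum of f is P(3) + Q(-4) + 5 = -270 − 4416 + 5 = -4681, attained at (3, -4).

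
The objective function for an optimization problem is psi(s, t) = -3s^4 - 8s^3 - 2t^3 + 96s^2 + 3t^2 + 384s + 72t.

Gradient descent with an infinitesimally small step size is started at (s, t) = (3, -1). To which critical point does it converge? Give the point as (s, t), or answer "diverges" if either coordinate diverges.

(-2, -3)

psi is separable, so gradient descent decouples: s follows -∂psi/∂s, t follows -∂psi/∂t.
∂psi/∂s = -12(s - 4)(s + 2)(s + 4); at s=3 this is 420, so s decreases.
∂psi/∂t = -6(t - 4)(t + 3); at t=-1 this is 60, so t decreases.
s converges to its nearest critical value -2 (a local min of the s-part); t converges to -3. The iterate converges to (-2, -3).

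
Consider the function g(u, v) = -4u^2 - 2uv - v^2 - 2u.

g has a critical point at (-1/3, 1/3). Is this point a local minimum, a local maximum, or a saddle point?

local maximum

The Hessian of g is constant: H = [[-8, -2], [-2, -2]].
det(H) = (-8)·(-2) − (-2)² = 12.
det(H) > 0 and tr(H) = -10 < 0, so H is negative definite and the point is a local maximum.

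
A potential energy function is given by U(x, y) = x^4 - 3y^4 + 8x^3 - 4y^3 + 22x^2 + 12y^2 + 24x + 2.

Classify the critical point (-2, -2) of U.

local maximum

The mixed partial ∂²U/∂x∂y is 0, so the Hessian at any point is diag(U_xx, U_yy) = diag(4(3x^2 + 12x + 11), 12(-3y^2 - 2y + 2)).
At (-2, -2): H = diag(-4, -72).
Both eigenvalues are negative, so H is negative definite: a local maximum.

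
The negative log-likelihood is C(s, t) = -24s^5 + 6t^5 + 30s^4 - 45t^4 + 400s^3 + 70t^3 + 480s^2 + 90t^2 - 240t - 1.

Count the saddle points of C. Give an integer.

C separates as a function of s plus a function of t, so ∇C=0 decouples.
∂C/∂s = -120s(s - 4)(s + 1)(s + 2) = 0 at s ∈ {-2, -1, 0, 4}; ∂C/∂t = 30(t - 4)(t - 2)(t - 1)(t + 1) = 0 at t ∈ {-1, 1, 2, 4}.
The Hessian is diagonal: diag(C_ss, C_tt). Second derivatives: C_ss(-2)=1440, C_ss(-1)=-600, C_ss(0)=960, C_ss(4)=-14400; C_tt(-1)=-900, C_tt(1)=180, C_tt(2)=-180, C_tt(4)=900.
Saddle points occur where the two diagonal entries have opposite signs: (-2, -1), (-2, 2), (-1, 1), (-1, 4), (0, -1), (0, 2), (4, 1), (4, 4). Count: 8.

8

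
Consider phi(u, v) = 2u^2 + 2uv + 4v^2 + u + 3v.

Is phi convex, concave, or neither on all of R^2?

convex

phi is quadratic, so its Hessian is the constant matrix H = [[4, 2], [2, 8]].
det(H) = 28, tr(H) = 12.
det(H) > 0 and tr(H) > 0, so H is positive definite everywhere: convex.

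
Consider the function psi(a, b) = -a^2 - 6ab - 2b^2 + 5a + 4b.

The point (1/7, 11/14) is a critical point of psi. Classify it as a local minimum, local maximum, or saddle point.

saddle point

The Hessian of psi is constant: H = [[-2, -6], [-6, -4]].
det(H) = (-2)·(-4) − (-6)² = -28.
Since det(H) < 0, H is indefinite and the critical point is a saddle point.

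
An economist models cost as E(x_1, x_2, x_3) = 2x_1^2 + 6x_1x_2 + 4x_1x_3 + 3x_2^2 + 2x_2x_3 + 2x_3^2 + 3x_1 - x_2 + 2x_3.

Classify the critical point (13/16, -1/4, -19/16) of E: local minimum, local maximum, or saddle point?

The Hessian is constant: H = [[4, 6, 4], [6, 6, 2], [4, 2, 4]].
Leading principal minors: Δ₁ = 4, Δ₂ = -12, Δ₃ = -64.
The minors fit neither the all-positive nor the alternating-sign pattern, so H is indefinite: a saddle point.

saddle point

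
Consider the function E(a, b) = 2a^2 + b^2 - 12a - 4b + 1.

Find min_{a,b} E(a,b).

-21

E(a,b) separates as P(a) + Q(b) + 1, so its minimum is min P + min Q + 1.
P'(a) = 4a - 12 vanishes at a ∈ {3}; Q'(b) = 2b - 4 vanishes at b ∈ {2}.
Local minima of P (where P''>0): P(3)=-18. Local minima of Q: Q(2)=-4.
So the global minimum of E is P(3) + Q(2) + 1 = -18 − 4 + 1 = -21, attained at (3, 2).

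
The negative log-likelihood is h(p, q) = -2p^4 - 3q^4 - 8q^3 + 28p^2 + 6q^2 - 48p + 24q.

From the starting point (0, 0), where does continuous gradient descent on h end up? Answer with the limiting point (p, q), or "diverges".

(1, -1)

h is separable, so gradient descent decouples: p follows -∂h/∂p, q follows -∂h/∂q.
∂h/∂p = -8(p - 2)(p - 1)(p + 3); at p=0 this is -48, so p increases.
∂h/∂q = -12(q - 1)(q + 1)(q + 2); at q=0 this is 24, so q decreases.
p converges to its nearest critical value 1 (a local min of the p-part); q converges to -1. The iterate converges to (1, -1).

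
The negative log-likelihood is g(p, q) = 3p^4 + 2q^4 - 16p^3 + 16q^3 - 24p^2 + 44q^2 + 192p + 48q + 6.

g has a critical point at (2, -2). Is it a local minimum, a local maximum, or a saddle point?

The mixed partial ∂²g/∂p∂q is 0, so the Hessian at any point is diag(g_pp, g_qq) = diag(12(3p^2 - 8p - 4), 8(3q^2 + 12q + 11)).
At (2, -2): H = diag(-96, -8).
Both eigenvalues are negative, so H is negative definite: a local maximum.

local maximum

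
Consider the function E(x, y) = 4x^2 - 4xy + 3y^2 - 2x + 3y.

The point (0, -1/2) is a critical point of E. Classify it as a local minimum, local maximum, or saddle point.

local minimum

The Hessian of E is constant: H = [[8, -4], [-4, 6]].
det(H) = 8·6 − (-4)² = 32.
det(H) > 0 and tr(H) = 14 > 0, so H is positive definite and the point is a local minimum.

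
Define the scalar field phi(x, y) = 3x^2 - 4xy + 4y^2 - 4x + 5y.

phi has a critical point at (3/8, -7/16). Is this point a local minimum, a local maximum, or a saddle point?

local minimum

The Hessian of phi is constant: H = [[6, -4], [-4, 8]].
det(H) = 6·8 − (-4)² = 32.
det(H) > 0 and tr(H) = 14 > 0, so H is positive definite and the point is a local minimum.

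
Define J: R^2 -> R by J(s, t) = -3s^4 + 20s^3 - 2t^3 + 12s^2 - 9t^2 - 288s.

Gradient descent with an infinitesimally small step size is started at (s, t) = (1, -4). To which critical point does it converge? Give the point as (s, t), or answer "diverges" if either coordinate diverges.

J is separable, so gradient descent decouples: s follows -∂J/∂s, t follows -∂J/∂t.
∂J/∂s = -12(s - 4)(s - 3)(s + 2); at s=1 this is -216, so s increases.
∂J/∂t = -6t(t + 3); at t=-4 this is -24, so t increases.
s converges to its nearest critical value 3 (a local min of the s-part); t converges to -3. The iterate converges to (3, -3).

(3, -3)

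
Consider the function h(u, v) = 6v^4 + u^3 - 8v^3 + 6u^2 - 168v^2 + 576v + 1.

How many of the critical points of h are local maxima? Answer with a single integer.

1

h separates as a function of u plus a function of v, so ∇h=0 decouples.
∂h/∂u = 3u(u + 4) = 0 at u ∈ {-4, 0}; ∂h/∂v = 24(v - 3)(v - 2)(v + 4) = 0 at v ∈ {-4, 2, 3}.
The Hessian is diagonal: diag(h_uu, h_vv). Second derivatives: h_uu(-4)=-12, h_uu(0)=12; h_vv(-4)=1008, h_vv(2)=-144, h_vv(3)=168.
Local maxima occur where both diagonal entries negative: (-4, 2). Count: 1.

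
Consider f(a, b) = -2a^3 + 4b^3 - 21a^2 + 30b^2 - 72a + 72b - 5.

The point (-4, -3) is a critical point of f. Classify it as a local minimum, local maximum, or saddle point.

The mixed partial ∂²f/∂a∂b is 0, so the Hessian at any point is diag(f_aa, f_bb) = diag(-6(2a + 7), 12(2b + 5)).
At (-4, -3): H = diag(6, -12).
The eigenvalues have opposite signs, so H is indefinite: a saddle point.

saddle point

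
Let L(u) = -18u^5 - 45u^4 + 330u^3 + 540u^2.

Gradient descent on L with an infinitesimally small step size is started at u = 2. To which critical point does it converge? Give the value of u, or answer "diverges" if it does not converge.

0

L'(u) = -90u(u - 3)(u + 1)(u + 4), so L'(2) = 3240.
Gradient descent moves in the -L' direction, i.e. u is decreasing.
The nearest critical point in that direction is u = 0, where L'' = 1080 > 0 (a local minimum). The iterate converges there.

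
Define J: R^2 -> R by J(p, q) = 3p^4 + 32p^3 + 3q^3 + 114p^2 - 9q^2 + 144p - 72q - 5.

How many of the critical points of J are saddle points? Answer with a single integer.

J separates as a function of p plus a function of q, so ∇J=0 decouples.
∂J/∂p = 12(p + 1)(p + 3)(p + 4) = 0 at p ∈ {-4, -3, -1}; ∂J/∂q = 9(q - 4)(q + 2) = 0 at q ∈ {-2, 4}.
The Hessian is diagonal: diag(J_pp, J_qq). Second derivatives: J_pp(-4)=36, J_pp(-3)=-24, J_pp(-1)=72; J_qq(-2)=-54, J_qq(4)=54.
Saddle points occur where the two diagonal entries have opposite signs: (-4, -2), (-3, 4), (-1, -2). Count: 3.

3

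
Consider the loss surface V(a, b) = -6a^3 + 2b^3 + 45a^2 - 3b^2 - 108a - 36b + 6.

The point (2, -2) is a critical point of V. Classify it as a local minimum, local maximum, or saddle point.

The mixed partial ∂²V/∂a∂b is 0, so the Hessian at any point is diag(V_aa, V_bb) = diag(18(-2a + 5), 6(2b - 1)).
At (2, -2): H = diag(18, -30).
The eigenvalues have opposite signs, so H is indefinite: a saddle point.

saddle point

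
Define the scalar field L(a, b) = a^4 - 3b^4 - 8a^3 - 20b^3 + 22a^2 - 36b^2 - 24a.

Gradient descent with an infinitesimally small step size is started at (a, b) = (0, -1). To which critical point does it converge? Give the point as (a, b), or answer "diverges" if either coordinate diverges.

(1, -2)

L is separable, so gradient descent decouples: a follows -∂L/∂a, b follows -∂L/∂b.
∂L/∂a = 4(a - 3)(a - 2)(a - 1); at a=0 this is -24, so a increases.
∂L/∂b = -12b(b + 2)(b + 3); at b=-1 this is 24, so b decreases.
a converges to its nearest critical value 1 (a local min of the a-part); b converges to -2. The iterate converges to (1, -2).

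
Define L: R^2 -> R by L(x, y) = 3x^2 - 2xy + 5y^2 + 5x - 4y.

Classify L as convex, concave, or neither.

convex

L is quadratic, so its Hessian is the constant matrix H = [[6, -2], [-2, 10]].
det(H) = 56, tr(H) = 16.
det(H) > 0 and tr(H) > 0, so H is positive definite everywhere: convex.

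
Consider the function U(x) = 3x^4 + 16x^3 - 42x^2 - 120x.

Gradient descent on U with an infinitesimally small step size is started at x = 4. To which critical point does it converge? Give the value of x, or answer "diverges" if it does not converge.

2

U'(x) = 12(x - 2)(x + 1)(x + 5), so U'(4) = 1080.
Gradient descent moves in the -U' direction, i.e. x is decreasing.
The nearest critical point in that direction is x = 2, where U'' = 252 > 0 (a local minimum). The iterate converges there.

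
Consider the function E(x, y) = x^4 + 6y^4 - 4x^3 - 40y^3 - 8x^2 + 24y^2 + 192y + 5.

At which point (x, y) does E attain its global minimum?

E(x,y) separates as P(x) + Q(y) + 5, so its minimum is min P + min Q + 5.
P'(x) = 4x(x - 4)(x + 1) vanishes at x ∈ {-1, 0, 4}; Q'(y) = 24(y - 4)(y - 2)(y + 1) vanishes at y ∈ {-1, 2, 4}.
Local minima of P (where P''>0): P(-1)=-3, P(4)=-128. Local minima of Q: Q(-1)=-122, Q(4)=128.
So the global minimum of E is P(4) + Q(-1) + 5 = -128 − 122 + 5 = -245, attained at (4, -1).

(4, -1)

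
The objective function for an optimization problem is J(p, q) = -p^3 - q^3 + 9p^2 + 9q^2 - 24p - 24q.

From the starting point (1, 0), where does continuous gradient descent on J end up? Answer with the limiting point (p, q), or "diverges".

J is separable, so gradient descent decouples: p follows -∂J/∂p, q follows -∂J/∂q.
∂J/∂p = -3(p - 4)(p - 2); at p=1 this is -9, so p increases.
∂J/∂q = -3(q - 4)(q - 2); at q=0 this is -24, so q increases.
p converges to its nearest critical value 2 (a local min of the p-part); q converges to 2. The iterate converges to (2, 2).

(2, 2)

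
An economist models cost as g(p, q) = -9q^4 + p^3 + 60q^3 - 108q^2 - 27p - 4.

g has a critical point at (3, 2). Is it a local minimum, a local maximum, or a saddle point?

The mixed partial ∂²g/∂p∂q is 0, so the Hessian at any point is diag(g_pp, g_qq) = diag(6p, 36(-3q^2 + 10q - 6)).
At (3, 2): H = diag(18, 72).
Both eigenvalues are positive, so H is positive definite: a local minimum.

local minimum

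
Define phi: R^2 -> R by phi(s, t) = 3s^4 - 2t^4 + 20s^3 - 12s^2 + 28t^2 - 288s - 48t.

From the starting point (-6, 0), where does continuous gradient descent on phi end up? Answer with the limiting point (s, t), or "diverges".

(-4, 1)

phi is separable, so gradient descent decouples: s follows -∂phi/∂s, t follows -∂phi/∂t.
∂phi/∂s = 12(s - 2)(s + 3)(s + 4); at s=-6 this is -576, so s increases.
∂phi/∂t = -8(t - 2)(t - 1)(t + 3); at t=0 this is -48, so t increases.
s converges to its nearest critical value -4 (a local min of the s-part); t converges to 1. The iterate converges to (-4, 1).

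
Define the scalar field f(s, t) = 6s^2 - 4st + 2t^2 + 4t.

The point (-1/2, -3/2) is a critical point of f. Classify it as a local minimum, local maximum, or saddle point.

local minimum

The Hessian of f is constant: H = [[12, -4], [-4, 4]].
det(H) = 12·4 − (-4)² = 32.
det(H) > 0 and tr(H) = 16 > 0, so H is positive definite and the point is a local minimum.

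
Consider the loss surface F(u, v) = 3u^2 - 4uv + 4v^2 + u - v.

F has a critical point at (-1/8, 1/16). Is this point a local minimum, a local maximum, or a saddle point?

The Hessian of F is constant: H = [[6, -4], [-4, 8]].
det(H) = 6·8 − (-4)² = 32.
det(H) > 0 and tr(H) = 14 > 0, so H is positive definite and the point is a local minimum.

local minimum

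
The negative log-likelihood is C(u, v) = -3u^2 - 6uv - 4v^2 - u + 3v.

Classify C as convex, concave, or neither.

concave

C is quadratic, so its Hessian is the constant matrix H = [[-6, -6], [-6, -8]].
det(H) = 12, tr(H) = -14.
det(H) > 0 and tr(H) < 0, so H is negative definite everywhere: concave.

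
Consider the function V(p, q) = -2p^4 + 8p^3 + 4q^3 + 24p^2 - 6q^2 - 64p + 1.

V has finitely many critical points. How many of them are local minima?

1

V separates as a function of p plus a function of q, so ∇V=0 decouples.
∂V/∂p = -8(p - 4)(p - 1)(p + 2) = 0 at p ∈ {-2, 1, 4}; ∂V/∂q = 12q(q - 1) = 0 at q ∈ {0, 1}.
The Hessian is diagonal: diag(V_pp, V_qq). Second derivatives: V_pp(-2)=-144, V_pp(1)=72, V_pp(4)=-144; V_qq(0)=-12, V_qq(1)=12.
Local minima occur where both diagonal entries positive: (1, 1). Count: 1.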